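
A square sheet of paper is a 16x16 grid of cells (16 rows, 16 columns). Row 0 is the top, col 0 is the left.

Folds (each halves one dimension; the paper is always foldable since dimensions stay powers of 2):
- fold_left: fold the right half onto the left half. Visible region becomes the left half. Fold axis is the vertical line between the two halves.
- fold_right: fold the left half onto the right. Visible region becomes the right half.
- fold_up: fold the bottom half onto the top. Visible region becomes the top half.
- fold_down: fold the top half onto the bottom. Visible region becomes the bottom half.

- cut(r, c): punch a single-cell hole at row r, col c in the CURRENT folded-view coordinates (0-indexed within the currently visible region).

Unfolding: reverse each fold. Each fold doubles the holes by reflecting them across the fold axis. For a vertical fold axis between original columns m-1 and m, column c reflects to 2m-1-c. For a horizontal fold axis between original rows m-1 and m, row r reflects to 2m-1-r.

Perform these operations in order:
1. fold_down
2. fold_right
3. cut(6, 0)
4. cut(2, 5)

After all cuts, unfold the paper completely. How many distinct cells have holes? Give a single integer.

Answer: 8

Derivation:
Op 1 fold_down: fold axis h@8; visible region now rows[8,16) x cols[0,16) = 8x16
Op 2 fold_right: fold axis v@8; visible region now rows[8,16) x cols[8,16) = 8x8
Op 3 cut(6, 0): punch at orig (14,8); cuts so far [(14, 8)]; region rows[8,16) x cols[8,16) = 8x8
Op 4 cut(2, 5): punch at orig (10,13); cuts so far [(10, 13), (14, 8)]; region rows[8,16) x cols[8,16) = 8x8
Unfold 1 (reflect across v@8): 4 holes -> [(10, 2), (10, 13), (14, 7), (14, 8)]
Unfold 2 (reflect across h@8): 8 holes -> [(1, 7), (1, 8), (5, 2), (5, 13), (10, 2), (10, 13), (14, 7), (14, 8)]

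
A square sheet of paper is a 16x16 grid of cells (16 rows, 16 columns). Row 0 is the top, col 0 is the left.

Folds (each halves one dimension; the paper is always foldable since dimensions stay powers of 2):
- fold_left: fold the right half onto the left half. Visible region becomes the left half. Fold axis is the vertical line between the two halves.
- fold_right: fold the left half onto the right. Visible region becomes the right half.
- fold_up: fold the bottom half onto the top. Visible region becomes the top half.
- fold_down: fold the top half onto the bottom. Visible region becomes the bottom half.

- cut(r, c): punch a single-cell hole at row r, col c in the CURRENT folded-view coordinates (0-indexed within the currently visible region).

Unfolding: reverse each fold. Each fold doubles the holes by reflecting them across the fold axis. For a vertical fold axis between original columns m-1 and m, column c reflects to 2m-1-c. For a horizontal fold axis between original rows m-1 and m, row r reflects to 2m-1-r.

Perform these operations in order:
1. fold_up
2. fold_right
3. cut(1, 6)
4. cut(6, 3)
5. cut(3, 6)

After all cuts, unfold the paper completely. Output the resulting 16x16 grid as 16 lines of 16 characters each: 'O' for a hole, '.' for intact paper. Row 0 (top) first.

Answer: ................
.O............O.
................
.O............O.
................
................
....O......O....
................
................
....O......O....
................
................
.O............O.
................
.O............O.
................

Derivation:
Op 1 fold_up: fold axis h@8; visible region now rows[0,8) x cols[0,16) = 8x16
Op 2 fold_right: fold axis v@8; visible region now rows[0,8) x cols[8,16) = 8x8
Op 3 cut(1, 6): punch at orig (1,14); cuts so far [(1, 14)]; region rows[0,8) x cols[8,16) = 8x8
Op 4 cut(6, 3): punch at orig (6,11); cuts so far [(1, 14), (6, 11)]; region rows[0,8) x cols[8,16) = 8x8
Op 5 cut(3, 6): punch at orig (3,14); cuts so far [(1, 14), (3, 14), (6, 11)]; region rows[0,8) x cols[8,16) = 8x8
Unfold 1 (reflect across v@8): 6 holes -> [(1, 1), (1, 14), (3, 1), (3, 14), (6, 4), (6, 11)]
Unfold 2 (reflect across h@8): 12 holes -> [(1, 1), (1, 14), (3, 1), (3, 14), (6, 4), (6, 11), (9, 4), (9, 11), (12, 1), (12, 14), (14, 1), (14, 14)]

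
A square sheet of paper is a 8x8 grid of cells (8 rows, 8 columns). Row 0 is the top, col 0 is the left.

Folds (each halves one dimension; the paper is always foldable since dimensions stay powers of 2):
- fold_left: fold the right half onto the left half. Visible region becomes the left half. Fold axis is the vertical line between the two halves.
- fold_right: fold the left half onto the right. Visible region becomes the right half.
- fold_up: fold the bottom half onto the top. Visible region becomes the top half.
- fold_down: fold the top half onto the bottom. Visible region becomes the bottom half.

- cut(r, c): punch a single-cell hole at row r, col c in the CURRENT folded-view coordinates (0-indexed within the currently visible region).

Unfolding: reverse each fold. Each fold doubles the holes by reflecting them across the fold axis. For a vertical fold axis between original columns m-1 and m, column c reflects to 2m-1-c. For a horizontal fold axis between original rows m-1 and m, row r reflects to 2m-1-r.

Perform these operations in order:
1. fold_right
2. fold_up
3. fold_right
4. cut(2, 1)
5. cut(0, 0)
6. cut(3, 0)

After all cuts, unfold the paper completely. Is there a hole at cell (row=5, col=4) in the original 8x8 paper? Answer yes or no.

Answer: yes

Derivation:
Op 1 fold_right: fold axis v@4; visible region now rows[0,8) x cols[4,8) = 8x4
Op 2 fold_up: fold axis h@4; visible region now rows[0,4) x cols[4,8) = 4x4
Op 3 fold_right: fold axis v@6; visible region now rows[0,4) x cols[6,8) = 4x2
Op 4 cut(2, 1): punch at orig (2,7); cuts so far [(2, 7)]; region rows[0,4) x cols[6,8) = 4x2
Op 5 cut(0, 0): punch at orig (0,6); cuts so far [(0, 6), (2, 7)]; region rows[0,4) x cols[6,8) = 4x2
Op 6 cut(3, 0): punch at orig (3,6); cuts so far [(0, 6), (2, 7), (3, 6)]; region rows[0,4) x cols[6,8) = 4x2
Unfold 1 (reflect across v@6): 6 holes -> [(0, 5), (0, 6), (2, 4), (2, 7), (3, 5), (3, 6)]
Unfold 2 (reflect across h@4): 12 holes -> [(0, 5), (0, 6), (2, 4), (2, 7), (3, 5), (3, 6), (4, 5), (4, 6), (5, 4), (5, 7), (7, 5), (7, 6)]
Unfold 3 (reflect across v@4): 24 holes -> [(0, 1), (0, 2), (0, 5), (0, 6), (2, 0), (2, 3), (2, 4), (2, 7), (3, 1), (3, 2), (3, 5), (3, 6), (4, 1), (4, 2), (4, 5), (4, 6), (5, 0), (5, 3), (5, 4), (5, 7), (7, 1), (7, 2), (7, 5), (7, 6)]
Holes: [(0, 1), (0, 2), (0, 5), (0, 6), (2, 0), (2, 3), (2, 4), (2, 7), (3, 1), (3, 2), (3, 5), (3, 6), (4, 1), (4, 2), (4, 5), (4, 6), (5, 0), (5, 3), (5, 4), (5, 7), (7, 1), (7, 2), (7, 5), (7, 6)]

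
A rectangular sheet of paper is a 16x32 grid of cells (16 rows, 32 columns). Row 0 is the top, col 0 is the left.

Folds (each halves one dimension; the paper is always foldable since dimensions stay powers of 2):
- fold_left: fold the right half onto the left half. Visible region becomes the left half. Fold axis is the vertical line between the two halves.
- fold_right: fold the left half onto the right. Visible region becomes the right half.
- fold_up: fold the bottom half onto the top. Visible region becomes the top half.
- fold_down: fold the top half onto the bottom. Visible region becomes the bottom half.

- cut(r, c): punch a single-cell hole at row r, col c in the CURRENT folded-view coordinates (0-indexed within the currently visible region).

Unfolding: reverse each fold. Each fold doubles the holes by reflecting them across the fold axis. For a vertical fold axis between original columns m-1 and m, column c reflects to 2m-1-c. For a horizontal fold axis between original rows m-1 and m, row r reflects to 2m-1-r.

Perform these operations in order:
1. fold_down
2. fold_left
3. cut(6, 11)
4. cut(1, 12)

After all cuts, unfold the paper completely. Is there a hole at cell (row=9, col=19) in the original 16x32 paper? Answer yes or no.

Answer: yes

Derivation:
Op 1 fold_down: fold axis h@8; visible region now rows[8,16) x cols[0,32) = 8x32
Op 2 fold_left: fold axis v@16; visible region now rows[8,16) x cols[0,16) = 8x16
Op 3 cut(6, 11): punch at orig (14,11); cuts so far [(14, 11)]; region rows[8,16) x cols[0,16) = 8x16
Op 4 cut(1, 12): punch at orig (9,12); cuts so far [(9, 12), (14, 11)]; region rows[8,16) x cols[0,16) = 8x16
Unfold 1 (reflect across v@16): 4 holes -> [(9, 12), (9, 19), (14, 11), (14, 20)]
Unfold 2 (reflect across h@8): 8 holes -> [(1, 11), (1, 20), (6, 12), (6, 19), (9, 12), (9, 19), (14, 11), (14, 20)]
Holes: [(1, 11), (1, 20), (6, 12), (6, 19), (9, 12), (9, 19), (14, 11), (14, 20)]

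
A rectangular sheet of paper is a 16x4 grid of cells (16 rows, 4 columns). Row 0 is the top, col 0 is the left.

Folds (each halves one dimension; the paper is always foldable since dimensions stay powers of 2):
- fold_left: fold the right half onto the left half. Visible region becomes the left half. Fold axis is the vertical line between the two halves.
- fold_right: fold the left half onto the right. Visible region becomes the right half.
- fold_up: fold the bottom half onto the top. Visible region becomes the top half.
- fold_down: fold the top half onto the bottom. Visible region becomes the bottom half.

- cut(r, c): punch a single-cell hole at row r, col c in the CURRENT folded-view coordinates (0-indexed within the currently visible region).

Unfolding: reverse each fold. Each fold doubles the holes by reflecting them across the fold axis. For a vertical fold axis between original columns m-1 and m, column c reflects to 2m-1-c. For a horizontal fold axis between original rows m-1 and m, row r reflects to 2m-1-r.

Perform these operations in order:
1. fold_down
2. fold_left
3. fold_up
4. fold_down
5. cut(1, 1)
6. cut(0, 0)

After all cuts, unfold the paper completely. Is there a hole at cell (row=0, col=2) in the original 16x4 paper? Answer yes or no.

Op 1 fold_down: fold axis h@8; visible region now rows[8,16) x cols[0,4) = 8x4
Op 2 fold_left: fold axis v@2; visible region now rows[8,16) x cols[0,2) = 8x2
Op 3 fold_up: fold axis h@12; visible region now rows[8,12) x cols[0,2) = 4x2
Op 4 fold_down: fold axis h@10; visible region now rows[10,12) x cols[0,2) = 2x2
Op 5 cut(1, 1): punch at orig (11,1); cuts so far [(11, 1)]; region rows[10,12) x cols[0,2) = 2x2
Op 6 cut(0, 0): punch at orig (10,0); cuts so far [(10, 0), (11, 1)]; region rows[10,12) x cols[0,2) = 2x2
Unfold 1 (reflect across h@10): 4 holes -> [(8, 1), (9, 0), (10, 0), (11, 1)]
Unfold 2 (reflect across h@12): 8 holes -> [(8, 1), (9, 0), (10, 0), (11, 1), (12, 1), (13, 0), (14, 0), (15, 1)]
Unfold 3 (reflect across v@2): 16 holes -> [(8, 1), (8, 2), (9, 0), (9, 3), (10, 0), (10, 3), (11, 1), (11, 2), (12, 1), (12, 2), (13, 0), (13, 3), (14, 0), (14, 3), (15, 1), (15, 2)]
Unfold 4 (reflect across h@8): 32 holes -> [(0, 1), (0, 2), (1, 0), (1, 3), (2, 0), (2, 3), (3, 1), (3, 2), (4, 1), (4, 2), (5, 0), (5, 3), (6, 0), (6, 3), (7, 1), (7, 2), (8, 1), (8, 2), (9, 0), (9, 3), (10, 0), (10, 3), (11, 1), (11, 2), (12, 1), (12, 2), (13, 0), (13, 3), (14, 0), (14, 3), (15, 1), (15, 2)]
Holes: [(0, 1), (0, 2), (1, 0), (1, 3), (2, 0), (2, 3), (3, 1), (3, 2), (4, 1), (4, 2), (5, 0), (5, 3), (6, 0), (6, 3), (7, 1), (7, 2), (8, 1), (8, 2), (9, 0), (9, 3), (10, 0), (10, 3), (11, 1), (11, 2), (12, 1), (12, 2), (13, 0), (13, 3), (14, 0), (14, 3), (15, 1), (15, 2)]

Answer: yes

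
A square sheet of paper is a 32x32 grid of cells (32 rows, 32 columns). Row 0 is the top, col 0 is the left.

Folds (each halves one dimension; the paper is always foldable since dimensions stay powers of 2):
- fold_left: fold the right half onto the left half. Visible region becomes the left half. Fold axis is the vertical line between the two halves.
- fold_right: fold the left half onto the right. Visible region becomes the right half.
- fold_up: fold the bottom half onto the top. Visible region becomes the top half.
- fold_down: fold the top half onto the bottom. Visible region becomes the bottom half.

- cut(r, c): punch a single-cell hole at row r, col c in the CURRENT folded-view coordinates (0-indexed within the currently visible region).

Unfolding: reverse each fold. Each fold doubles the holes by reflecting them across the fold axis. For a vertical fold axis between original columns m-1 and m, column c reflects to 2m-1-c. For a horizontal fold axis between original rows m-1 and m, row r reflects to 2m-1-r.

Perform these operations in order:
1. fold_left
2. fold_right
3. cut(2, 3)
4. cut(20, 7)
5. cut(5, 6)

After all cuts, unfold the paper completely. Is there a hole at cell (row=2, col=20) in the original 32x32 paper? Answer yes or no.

Op 1 fold_left: fold axis v@16; visible region now rows[0,32) x cols[0,16) = 32x16
Op 2 fold_right: fold axis v@8; visible region now rows[0,32) x cols[8,16) = 32x8
Op 3 cut(2, 3): punch at orig (2,11); cuts so far [(2, 11)]; region rows[0,32) x cols[8,16) = 32x8
Op 4 cut(20, 7): punch at orig (20,15); cuts so far [(2, 11), (20, 15)]; region rows[0,32) x cols[8,16) = 32x8
Op 5 cut(5, 6): punch at orig (5,14); cuts so far [(2, 11), (5, 14), (20, 15)]; region rows[0,32) x cols[8,16) = 32x8
Unfold 1 (reflect across v@8): 6 holes -> [(2, 4), (2, 11), (5, 1), (5, 14), (20, 0), (20, 15)]
Unfold 2 (reflect across v@16): 12 holes -> [(2, 4), (2, 11), (2, 20), (2, 27), (5, 1), (5, 14), (5, 17), (5, 30), (20, 0), (20, 15), (20, 16), (20, 31)]
Holes: [(2, 4), (2, 11), (2, 20), (2, 27), (5, 1), (5, 14), (5, 17), (5, 30), (20, 0), (20, 15), (20, 16), (20, 31)]

Answer: yes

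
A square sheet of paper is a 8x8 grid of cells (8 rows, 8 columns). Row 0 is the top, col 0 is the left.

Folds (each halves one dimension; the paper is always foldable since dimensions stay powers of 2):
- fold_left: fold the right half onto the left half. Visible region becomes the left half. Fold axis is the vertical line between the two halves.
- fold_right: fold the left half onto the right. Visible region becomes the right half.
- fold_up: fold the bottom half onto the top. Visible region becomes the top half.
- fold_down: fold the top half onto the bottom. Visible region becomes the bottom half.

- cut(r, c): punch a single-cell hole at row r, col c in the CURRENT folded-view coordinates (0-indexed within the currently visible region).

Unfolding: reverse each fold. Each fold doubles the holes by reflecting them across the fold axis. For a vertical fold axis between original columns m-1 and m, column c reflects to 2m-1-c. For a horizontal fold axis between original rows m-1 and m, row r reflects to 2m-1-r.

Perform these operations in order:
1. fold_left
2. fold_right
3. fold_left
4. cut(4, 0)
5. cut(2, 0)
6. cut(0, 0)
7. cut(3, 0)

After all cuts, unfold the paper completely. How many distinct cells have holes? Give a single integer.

Answer: 32

Derivation:
Op 1 fold_left: fold axis v@4; visible region now rows[0,8) x cols[0,4) = 8x4
Op 2 fold_right: fold axis v@2; visible region now rows[0,8) x cols[2,4) = 8x2
Op 3 fold_left: fold axis v@3; visible region now rows[0,8) x cols[2,3) = 8x1
Op 4 cut(4, 0): punch at orig (4,2); cuts so far [(4, 2)]; region rows[0,8) x cols[2,3) = 8x1
Op 5 cut(2, 0): punch at orig (2,2); cuts so far [(2, 2), (4, 2)]; region rows[0,8) x cols[2,3) = 8x1
Op 6 cut(0, 0): punch at orig (0,2); cuts so far [(0, 2), (2, 2), (4, 2)]; region rows[0,8) x cols[2,3) = 8x1
Op 7 cut(3, 0): punch at orig (3,2); cuts so far [(0, 2), (2, 2), (3, 2), (4, 2)]; region rows[0,8) x cols[2,3) = 8x1
Unfold 1 (reflect across v@3): 8 holes -> [(0, 2), (0, 3), (2, 2), (2, 3), (3, 2), (3, 3), (4, 2), (4, 3)]
Unfold 2 (reflect across v@2): 16 holes -> [(0, 0), (0, 1), (0, 2), (0, 3), (2, 0), (2, 1), (2, 2), (2, 3), (3, 0), (3, 1), (3, 2), (3, 3), (4, 0), (4, 1), (4, 2), (4, 3)]
Unfold 3 (reflect across v@4): 32 holes -> [(0, 0), (0, 1), (0, 2), (0, 3), (0, 4), (0, 5), (0, 6), (0, 7), (2, 0), (2, 1), (2, 2), (2, 3), (2, 4), (2, 5), (2, 6), (2, 7), (3, 0), (3, 1), (3, 2), (3, 3), (3, 4), (3, 5), (3, 6), (3, 7), (4, 0), (4, 1), (4, 2), (4, 3), (4, 4), (4, 5), (4, 6), (4, 7)]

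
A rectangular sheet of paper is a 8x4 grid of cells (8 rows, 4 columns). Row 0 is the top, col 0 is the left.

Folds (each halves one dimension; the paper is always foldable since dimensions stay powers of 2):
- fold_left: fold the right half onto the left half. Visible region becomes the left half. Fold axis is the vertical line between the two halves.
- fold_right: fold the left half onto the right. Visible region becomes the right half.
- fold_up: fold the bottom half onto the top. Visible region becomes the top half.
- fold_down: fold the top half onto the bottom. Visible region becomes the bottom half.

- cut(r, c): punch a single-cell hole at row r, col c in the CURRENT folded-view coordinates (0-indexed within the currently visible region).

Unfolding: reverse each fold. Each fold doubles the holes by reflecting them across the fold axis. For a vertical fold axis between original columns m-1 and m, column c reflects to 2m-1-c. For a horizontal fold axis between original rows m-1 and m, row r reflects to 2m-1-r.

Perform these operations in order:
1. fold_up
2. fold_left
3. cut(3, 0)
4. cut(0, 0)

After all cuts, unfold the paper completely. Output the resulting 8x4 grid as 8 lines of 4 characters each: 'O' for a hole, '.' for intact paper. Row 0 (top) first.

Op 1 fold_up: fold axis h@4; visible region now rows[0,4) x cols[0,4) = 4x4
Op 2 fold_left: fold axis v@2; visible region now rows[0,4) x cols[0,2) = 4x2
Op 3 cut(3, 0): punch at orig (3,0); cuts so far [(3, 0)]; region rows[0,4) x cols[0,2) = 4x2
Op 4 cut(0, 0): punch at orig (0,0); cuts so far [(0, 0), (3, 0)]; region rows[0,4) x cols[0,2) = 4x2
Unfold 1 (reflect across v@2): 4 holes -> [(0, 0), (0, 3), (3, 0), (3, 3)]
Unfold 2 (reflect across h@4): 8 holes -> [(0, 0), (0, 3), (3, 0), (3, 3), (4, 0), (4, 3), (7, 0), (7, 3)]

Answer: O..O
....
....
O..O
O..O
....
....
O..O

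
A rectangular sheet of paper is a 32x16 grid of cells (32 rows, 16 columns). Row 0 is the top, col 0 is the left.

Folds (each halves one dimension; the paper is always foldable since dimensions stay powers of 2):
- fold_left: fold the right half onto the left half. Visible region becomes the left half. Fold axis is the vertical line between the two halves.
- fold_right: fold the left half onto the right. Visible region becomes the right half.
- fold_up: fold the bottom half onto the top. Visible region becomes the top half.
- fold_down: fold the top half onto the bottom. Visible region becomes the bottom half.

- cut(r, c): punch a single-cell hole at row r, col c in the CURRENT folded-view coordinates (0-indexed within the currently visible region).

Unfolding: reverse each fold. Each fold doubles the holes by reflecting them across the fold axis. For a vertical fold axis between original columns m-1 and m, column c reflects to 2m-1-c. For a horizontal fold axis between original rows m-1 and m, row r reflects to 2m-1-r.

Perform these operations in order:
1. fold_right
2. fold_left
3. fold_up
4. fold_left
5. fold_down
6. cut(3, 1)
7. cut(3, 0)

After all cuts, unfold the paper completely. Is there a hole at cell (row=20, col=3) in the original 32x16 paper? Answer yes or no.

Answer: yes

Derivation:
Op 1 fold_right: fold axis v@8; visible region now rows[0,32) x cols[8,16) = 32x8
Op 2 fold_left: fold axis v@12; visible region now rows[0,32) x cols[8,12) = 32x4
Op 3 fold_up: fold axis h@16; visible region now rows[0,16) x cols[8,12) = 16x4
Op 4 fold_left: fold axis v@10; visible region now rows[0,16) x cols[8,10) = 16x2
Op 5 fold_down: fold axis h@8; visible region now rows[8,16) x cols[8,10) = 8x2
Op 6 cut(3, 1): punch at orig (11,9); cuts so far [(11, 9)]; region rows[8,16) x cols[8,10) = 8x2
Op 7 cut(3, 0): punch at orig (11,8); cuts so far [(11, 8), (11, 9)]; region rows[8,16) x cols[8,10) = 8x2
Unfold 1 (reflect across h@8): 4 holes -> [(4, 8), (4, 9), (11, 8), (11, 9)]
Unfold 2 (reflect across v@10): 8 holes -> [(4, 8), (4, 9), (4, 10), (4, 11), (11, 8), (11, 9), (11, 10), (11, 11)]
Unfold 3 (reflect across h@16): 16 holes -> [(4, 8), (4, 9), (4, 10), (4, 11), (11, 8), (11, 9), (11, 10), (11, 11), (20, 8), (20, 9), (20, 10), (20, 11), (27, 8), (27, 9), (27, 10), (27, 11)]
Unfold 4 (reflect across v@12): 32 holes -> [(4, 8), (4, 9), (4, 10), (4, 11), (4, 12), (4, 13), (4, 14), (4, 15), (11, 8), (11, 9), (11, 10), (11, 11), (11, 12), (11, 13), (11, 14), (11, 15), (20, 8), (20, 9), (20, 10), (20, 11), (20, 12), (20, 13), (20, 14), (20, 15), (27, 8), (27, 9), (27, 10), (27, 11), (27, 12), (27, 13), (27, 14), (27, 15)]
Unfold 5 (reflect across v@8): 64 holes -> [(4, 0), (4, 1), (4, 2), (4, 3), (4, 4), (4, 5), (4, 6), (4, 7), (4, 8), (4, 9), (4, 10), (4, 11), (4, 12), (4, 13), (4, 14), (4, 15), (11, 0), (11, 1), (11, 2), (11, 3), (11, 4), (11, 5), (11, 6), (11, 7), (11, 8), (11, 9), (11, 10), (11, 11), (11, 12), (11, 13), (11, 14), (11, 15), (20, 0), (20, 1), (20, 2), (20, 3), (20, 4), (20, 5), (20, 6), (20, 7), (20, 8), (20, 9), (20, 10), (20, 11), (20, 12), (20, 13), (20, 14), (20, 15), (27, 0), (27, 1), (27, 2), (27, 3), (27, 4), (27, 5), (27, 6), (27, 7), (27, 8), (27, 9), (27, 10), (27, 11), (27, 12), (27, 13), (27, 14), (27, 15)]
Holes: [(4, 0), (4, 1), (4, 2), (4, 3), (4, 4), (4, 5), (4, 6), (4, 7), (4, 8), (4, 9), (4, 10), (4, 11), (4, 12), (4, 13), (4, 14), (4, 15), (11, 0), (11, 1), (11, 2), (11, 3), (11, 4), (11, 5), (11, 6), (11, 7), (11, 8), (11, 9), (11, 10), (11, 11), (11, 12), (11, 13), (11, 14), (11, 15), (20, 0), (20, 1), (20, 2), (20, 3), (20, 4), (20, 5), (20, 6), (20, 7), (20, 8), (20, 9), (20, 10), (20, 11), (20, 12), (20, 13), (20, 14), (20, 15), (27, 0), (27, 1), (27, 2), (27, 3), (27, 4), (27, 5), (27, 6), (27, 7), (27, 8), (27, 9), (27, 10), (27, 11), (27, 12), (27, 13), (27, 14), (27, 15)]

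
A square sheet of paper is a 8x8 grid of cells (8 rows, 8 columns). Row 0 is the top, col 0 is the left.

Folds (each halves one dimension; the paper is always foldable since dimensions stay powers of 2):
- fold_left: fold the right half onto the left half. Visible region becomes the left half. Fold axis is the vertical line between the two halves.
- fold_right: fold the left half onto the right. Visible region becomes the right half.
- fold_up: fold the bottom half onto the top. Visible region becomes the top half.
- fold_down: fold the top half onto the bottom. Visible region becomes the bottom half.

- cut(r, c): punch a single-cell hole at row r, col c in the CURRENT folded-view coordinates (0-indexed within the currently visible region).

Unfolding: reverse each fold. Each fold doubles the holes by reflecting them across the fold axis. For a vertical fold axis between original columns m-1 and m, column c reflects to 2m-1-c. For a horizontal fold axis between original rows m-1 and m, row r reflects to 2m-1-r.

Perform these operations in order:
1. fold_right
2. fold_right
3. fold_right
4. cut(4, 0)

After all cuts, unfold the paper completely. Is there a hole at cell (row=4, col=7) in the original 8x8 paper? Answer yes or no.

Answer: yes

Derivation:
Op 1 fold_right: fold axis v@4; visible region now rows[0,8) x cols[4,8) = 8x4
Op 2 fold_right: fold axis v@6; visible region now rows[0,8) x cols[6,8) = 8x2
Op 3 fold_right: fold axis v@7; visible region now rows[0,8) x cols[7,8) = 8x1
Op 4 cut(4, 0): punch at orig (4,7); cuts so far [(4, 7)]; region rows[0,8) x cols[7,8) = 8x1
Unfold 1 (reflect across v@7): 2 holes -> [(4, 6), (4, 7)]
Unfold 2 (reflect across v@6): 4 holes -> [(4, 4), (4, 5), (4, 6), (4, 7)]
Unfold 3 (reflect across v@4): 8 holes -> [(4, 0), (4, 1), (4, 2), (4, 3), (4, 4), (4, 5), (4, 6), (4, 7)]
Holes: [(4, 0), (4, 1), (4, 2), (4, 3), (4, 4), (4, 5), (4, 6), (4, 7)]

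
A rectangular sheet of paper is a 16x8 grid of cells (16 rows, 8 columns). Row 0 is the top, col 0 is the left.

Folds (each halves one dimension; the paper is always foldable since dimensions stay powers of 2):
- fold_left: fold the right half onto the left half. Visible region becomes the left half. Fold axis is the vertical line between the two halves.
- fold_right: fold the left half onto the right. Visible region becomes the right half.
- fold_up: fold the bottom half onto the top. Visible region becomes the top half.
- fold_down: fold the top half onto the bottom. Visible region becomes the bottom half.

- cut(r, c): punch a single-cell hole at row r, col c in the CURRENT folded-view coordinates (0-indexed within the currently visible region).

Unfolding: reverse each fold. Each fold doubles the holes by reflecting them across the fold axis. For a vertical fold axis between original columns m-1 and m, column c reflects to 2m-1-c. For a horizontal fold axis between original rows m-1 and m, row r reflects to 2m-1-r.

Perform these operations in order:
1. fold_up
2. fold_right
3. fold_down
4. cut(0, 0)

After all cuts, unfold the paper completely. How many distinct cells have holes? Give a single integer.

Op 1 fold_up: fold axis h@8; visible region now rows[0,8) x cols[0,8) = 8x8
Op 2 fold_right: fold axis v@4; visible region now rows[0,8) x cols[4,8) = 8x4
Op 3 fold_down: fold axis h@4; visible region now rows[4,8) x cols[4,8) = 4x4
Op 4 cut(0, 0): punch at orig (4,4); cuts so far [(4, 4)]; region rows[4,8) x cols[4,8) = 4x4
Unfold 1 (reflect across h@4): 2 holes -> [(3, 4), (4, 4)]
Unfold 2 (reflect across v@4): 4 holes -> [(3, 3), (3, 4), (4, 3), (4, 4)]
Unfold 3 (reflect across h@8): 8 holes -> [(3, 3), (3, 4), (4, 3), (4, 4), (11, 3), (11, 4), (12, 3), (12, 4)]

Answer: 8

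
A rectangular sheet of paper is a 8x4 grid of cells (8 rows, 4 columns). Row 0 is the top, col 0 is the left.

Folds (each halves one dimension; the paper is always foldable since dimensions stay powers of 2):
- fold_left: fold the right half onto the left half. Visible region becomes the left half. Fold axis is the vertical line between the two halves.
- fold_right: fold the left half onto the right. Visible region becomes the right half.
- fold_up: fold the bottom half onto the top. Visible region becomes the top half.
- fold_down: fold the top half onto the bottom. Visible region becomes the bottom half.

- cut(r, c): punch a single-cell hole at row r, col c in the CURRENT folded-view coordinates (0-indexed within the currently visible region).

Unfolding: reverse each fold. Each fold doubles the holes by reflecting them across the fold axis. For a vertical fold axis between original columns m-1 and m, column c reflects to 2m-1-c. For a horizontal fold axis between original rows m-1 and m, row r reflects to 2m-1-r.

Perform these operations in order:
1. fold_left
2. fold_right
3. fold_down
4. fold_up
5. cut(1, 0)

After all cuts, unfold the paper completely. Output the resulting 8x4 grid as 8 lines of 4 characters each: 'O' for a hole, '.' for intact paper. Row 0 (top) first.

Answer: ....
OOOO
OOOO
....
....
OOOO
OOOO
....

Derivation:
Op 1 fold_left: fold axis v@2; visible region now rows[0,8) x cols[0,2) = 8x2
Op 2 fold_right: fold axis v@1; visible region now rows[0,8) x cols[1,2) = 8x1
Op 3 fold_down: fold axis h@4; visible region now rows[4,8) x cols[1,2) = 4x1
Op 4 fold_up: fold axis h@6; visible region now rows[4,6) x cols[1,2) = 2x1
Op 5 cut(1, 0): punch at orig (5,1); cuts so far [(5, 1)]; region rows[4,6) x cols[1,2) = 2x1
Unfold 1 (reflect across h@6): 2 holes -> [(5, 1), (6, 1)]
Unfold 2 (reflect across h@4): 4 holes -> [(1, 1), (2, 1), (5, 1), (6, 1)]
Unfold 3 (reflect across v@1): 8 holes -> [(1, 0), (1, 1), (2, 0), (2, 1), (5, 0), (5, 1), (6, 0), (6, 1)]
Unfold 4 (reflect across v@2): 16 holes -> [(1, 0), (1, 1), (1, 2), (1, 3), (2, 0), (2, 1), (2, 2), (2, 3), (5, 0), (5, 1), (5, 2), (5, 3), (6, 0), (6, 1), (6, 2), (6, 3)]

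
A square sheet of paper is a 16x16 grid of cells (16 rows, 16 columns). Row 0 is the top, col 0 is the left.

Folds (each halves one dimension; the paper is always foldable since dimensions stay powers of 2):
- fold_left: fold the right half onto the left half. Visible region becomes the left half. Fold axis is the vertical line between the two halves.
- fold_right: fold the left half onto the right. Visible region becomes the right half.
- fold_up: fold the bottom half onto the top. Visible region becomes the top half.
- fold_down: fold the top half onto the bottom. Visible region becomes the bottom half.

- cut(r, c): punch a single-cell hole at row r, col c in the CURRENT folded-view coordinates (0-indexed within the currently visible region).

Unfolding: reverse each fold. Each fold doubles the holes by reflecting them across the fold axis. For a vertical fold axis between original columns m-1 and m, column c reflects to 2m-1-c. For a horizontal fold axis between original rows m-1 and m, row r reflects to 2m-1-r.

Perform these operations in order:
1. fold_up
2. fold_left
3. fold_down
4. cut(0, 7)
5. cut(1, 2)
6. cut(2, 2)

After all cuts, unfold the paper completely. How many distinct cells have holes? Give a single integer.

Op 1 fold_up: fold axis h@8; visible region now rows[0,8) x cols[0,16) = 8x16
Op 2 fold_left: fold axis v@8; visible region now rows[0,8) x cols[0,8) = 8x8
Op 3 fold_down: fold axis h@4; visible region now rows[4,8) x cols[0,8) = 4x8
Op 4 cut(0, 7): punch at orig (4,7); cuts so far [(4, 7)]; region rows[4,8) x cols[0,8) = 4x8
Op 5 cut(1, 2): punch at orig (5,2); cuts so far [(4, 7), (5, 2)]; region rows[4,8) x cols[0,8) = 4x8
Op 6 cut(2, 2): punch at orig (6,2); cuts so far [(4, 7), (5, 2), (6, 2)]; region rows[4,8) x cols[0,8) = 4x8
Unfold 1 (reflect across h@4): 6 holes -> [(1, 2), (2, 2), (3, 7), (4, 7), (5, 2), (6, 2)]
Unfold 2 (reflect across v@8): 12 holes -> [(1, 2), (1, 13), (2, 2), (2, 13), (3, 7), (3, 8), (4, 7), (4, 8), (5, 2), (5, 13), (6, 2), (6, 13)]
Unfold 3 (reflect across h@8): 24 holes -> [(1, 2), (1, 13), (2, 2), (2, 13), (3, 7), (3, 8), (4, 7), (4, 8), (5, 2), (5, 13), (6, 2), (6, 13), (9, 2), (9, 13), (10, 2), (10, 13), (11, 7), (11, 8), (12, 7), (12, 8), (13, 2), (13, 13), (14, 2), (14, 13)]

Answer: 24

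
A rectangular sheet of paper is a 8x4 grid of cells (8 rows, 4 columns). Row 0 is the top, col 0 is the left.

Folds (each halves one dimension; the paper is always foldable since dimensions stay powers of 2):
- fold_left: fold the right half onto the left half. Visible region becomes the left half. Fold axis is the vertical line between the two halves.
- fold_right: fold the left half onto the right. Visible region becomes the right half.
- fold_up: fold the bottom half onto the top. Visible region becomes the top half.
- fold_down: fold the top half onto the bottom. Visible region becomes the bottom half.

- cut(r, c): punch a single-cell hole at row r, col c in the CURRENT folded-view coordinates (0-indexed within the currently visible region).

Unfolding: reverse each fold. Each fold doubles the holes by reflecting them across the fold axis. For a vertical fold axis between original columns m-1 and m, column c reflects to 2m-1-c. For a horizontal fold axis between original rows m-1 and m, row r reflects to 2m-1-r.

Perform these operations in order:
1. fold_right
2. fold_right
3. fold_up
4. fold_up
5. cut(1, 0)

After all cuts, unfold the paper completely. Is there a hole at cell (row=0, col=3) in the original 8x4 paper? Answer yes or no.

Answer: no

Derivation:
Op 1 fold_right: fold axis v@2; visible region now rows[0,8) x cols[2,4) = 8x2
Op 2 fold_right: fold axis v@3; visible region now rows[0,8) x cols[3,4) = 8x1
Op 3 fold_up: fold axis h@4; visible region now rows[0,4) x cols[3,4) = 4x1
Op 4 fold_up: fold axis h@2; visible region now rows[0,2) x cols[3,4) = 2x1
Op 5 cut(1, 0): punch at orig (1,3); cuts so far [(1, 3)]; region rows[0,2) x cols[3,4) = 2x1
Unfold 1 (reflect across h@2): 2 holes -> [(1, 3), (2, 3)]
Unfold 2 (reflect across h@4): 4 holes -> [(1, 3), (2, 3), (5, 3), (6, 3)]
Unfold 3 (reflect across v@3): 8 holes -> [(1, 2), (1, 3), (2, 2), (2, 3), (5, 2), (5, 3), (6, 2), (6, 3)]
Unfold 4 (reflect across v@2): 16 holes -> [(1, 0), (1, 1), (1, 2), (1, 3), (2, 0), (2, 1), (2, 2), (2, 3), (5, 0), (5, 1), (5, 2), (5, 3), (6, 0), (6, 1), (6, 2), (6, 3)]
Holes: [(1, 0), (1, 1), (1, 2), (1, 3), (2, 0), (2, 1), (2, 2), (2, 3), (5, 0), (5, 1), (5, 2), (5, 3), (6, 0), (6, 1), (6, 2), (6, 3)]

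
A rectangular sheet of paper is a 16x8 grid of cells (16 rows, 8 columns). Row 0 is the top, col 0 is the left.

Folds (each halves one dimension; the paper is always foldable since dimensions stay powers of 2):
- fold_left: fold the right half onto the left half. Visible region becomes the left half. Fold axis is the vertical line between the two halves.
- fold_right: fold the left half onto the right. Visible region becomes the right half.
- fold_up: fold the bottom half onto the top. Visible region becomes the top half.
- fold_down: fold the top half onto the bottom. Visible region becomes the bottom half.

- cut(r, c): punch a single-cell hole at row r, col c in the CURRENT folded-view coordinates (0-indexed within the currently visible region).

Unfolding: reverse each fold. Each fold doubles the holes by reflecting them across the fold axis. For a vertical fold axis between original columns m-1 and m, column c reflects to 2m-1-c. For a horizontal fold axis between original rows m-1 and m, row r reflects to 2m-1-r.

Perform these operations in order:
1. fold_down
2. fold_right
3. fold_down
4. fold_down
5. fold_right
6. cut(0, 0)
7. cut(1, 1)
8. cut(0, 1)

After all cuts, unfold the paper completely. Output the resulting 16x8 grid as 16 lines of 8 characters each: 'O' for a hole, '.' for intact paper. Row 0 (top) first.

Answer: O..OO..O
OOOOOOOO
OOOOOOOO
O..OO..O
O..OO..O
OOOOOOOO
OOOOOOOO
O..OO..O
O..OO..O
OOOOOOOO
OOOOOOOO
O..OO..O
O..OO..O
OOOOOOOO
OOOOOOOO
O..OO..O

Derivation:
Op 1 fold_down: fold axis h@8; visible region now rows[8,16) x cols[0,8) = 8x8
Op 2 fold_right: fold axis v@4; visible region now rows[8,16) x cols[4,8) = 8x4
Op 3 fold_down: fold axis h@12; visible region now rows[12,16) x cols[4,8) = 4x4
Op 4 fold_down: fold axis h@14; visible region now rows[14,16) x cols[4,8) = 2x4
Op 5 fold_right: fold axis v@6; visible region now rows[14,16) x cols[6,8) = 2x2
Op 6 cut(0, 0): punch at orig (14,6); cuts so far [(14, 6)]; region rows[14,16) x cols[6,8) = 2x2
Op 7 cut(1, 1): punch at orig (15,7); cuts so far [(14, 6), (15, 7)]; region rows[14,16) x cols[6,8) = 2x2
Op 8 cut(0, 1): punch at orig (14,7); cuts so far [(14, 6), (14, 7), (15, 7)]; region rows[14,16) x cols[6,8) = 2x2
Unfold 1 (reflect across v@6): 6 holes -> [(14, 4), (14, 5), (14, 6), (14, 7), (15, 4), (15, 7)]
Unfold 2 (reflect across h@14): 12 holes -> [(12, 4), (12, 7), (13, 4), (13, 5), (13, 6), (13, 7), (14, 4), (14, 5), (14, 6), (14, 7), (15, 4), (15, 7)]
Unfold 3 (reflect across h@12): 24 holes -> [(8, 4), (8, 7), (9, 4), (9, 5), (9, 6), (9, 7), (10, 4), (10, 5), (10, 6), (10, 7), (11, 4), (11, 7), (12, 4), (12, 7), (13, 4), (13, 5), (13, 6), (13, 7), (14, 4), (14, 5), (14, 6), (14, 7), (15, 4), (15, 7)]
Unfold 4 (reflect across v@4): 48 holes -> [(8, 0), (8, 3), (8, 4), (8, 7), (9, 0), (9, 1), (9, 2), (9, 3), (9, 4), (9, 5), (9, 6), (9, 7), (10, 0), (10, 1), (10, 2), (10, 3), (10, 4), (10, 5), (10, 6), (10, 7), (11, 0), (11, 3), (11, 4), (11, 7), (12, 0), (12, 3), (12, 4), (12, 7), (13, 0), (13, 1), (13, 2), (13, 3), (13, 4), (13, 5), (13, 6), (13, 7), (14, 0), (14, 1), (14, 2), (14, 3), (14, 4), (14, 5), (14, 6), (14, 7), (15, 0), (15, 3), (15, 4), (15, 7)]
Unfold 5 (reflect across h@8): 96 holes -> [(0, 0), (0, 3), (0, 4), (0, 7), (1, 0), (1, 1), (1, 2), (1, 3), (1, 4), (1, 5), (1, 6), (1, 7), (2, 0), (2, 1), (2, 2), (2, 3), (2, 4), (2, 5), (2, 6), (2, 7), (3, 0), (3, 3), (3, 4), (3, 7), (4, 0), (4, 3), (4, 4), (4, 7), (5, 0), (5, 1), (5, 2), (5, 3), (5, 4), (5, 5), (5, 6), (5, 7), (6, 0), (6, 1), (6, 2), (6, 3), (6, 4), (6, 5), (6, 6), (6, 7), (7, 0), (7, 3), (7, 4), (7, 7), (8, 0), (8, 3), (8, 4), (8, 7), (9, 0), (9, 1), (9, 2), (9, 3), (9, 4), (9, 5), (9, 6), (9, 7), (10, 0), (10, 1), (10, 2), (10, 3), (10, 4), (10, 5), (10, 6), (10, 7), (11, 0), (11, 3), (11, 4), (11, 7), (12, 0), (12, 3), (12, 4), (12, 7), (13, 0), (13, 1), (13, 2), (13, 3), (13, 4), (13, 5), (13, 6), (13, 7), (14, 0), (14, 1), (14, 2), (14, 3), (14, 4), (14, 5), (14, 6), (14, 7), (15, 0), (15, 3), (15, 4), (15, 7)]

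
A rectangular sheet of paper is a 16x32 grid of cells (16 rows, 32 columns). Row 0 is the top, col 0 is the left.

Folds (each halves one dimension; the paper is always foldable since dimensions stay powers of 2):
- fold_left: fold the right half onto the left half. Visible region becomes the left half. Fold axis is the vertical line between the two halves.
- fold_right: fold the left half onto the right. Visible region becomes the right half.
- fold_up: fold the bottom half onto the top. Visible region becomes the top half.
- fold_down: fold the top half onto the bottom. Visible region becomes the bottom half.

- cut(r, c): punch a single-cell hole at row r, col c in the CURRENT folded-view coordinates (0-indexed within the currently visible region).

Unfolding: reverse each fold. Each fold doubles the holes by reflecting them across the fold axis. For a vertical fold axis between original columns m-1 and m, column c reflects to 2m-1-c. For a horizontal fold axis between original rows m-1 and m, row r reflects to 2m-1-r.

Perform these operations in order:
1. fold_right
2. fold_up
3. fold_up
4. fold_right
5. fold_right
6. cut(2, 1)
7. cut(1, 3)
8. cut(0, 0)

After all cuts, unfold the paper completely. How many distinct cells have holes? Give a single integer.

Answer: 96

Derivation:
Op 1 fold_right: fold axis v@16; visible region now rows[0,16) x cols[16,32) = 16x16
Op 2 fold_up: fold axis h@8; visible region now rows[0,8) x cols[16,32) = 8x16
Op 3 fold_up: fold axis h@4; visible region now rows[0,4) x cols[16,32) = 4x16
Op 4 fold_right: fold axis v@24; visible region now rows[0,4) x cols[24,32) = 4x8
Op 5 fold_right: fold axis v@28; visible region now rows[0,4) x cols[28,32) = 4x4
Op 6 cut(2, 1): punch at orig (2,29); cuts so far [(2, 29)]; region rows[0,4) x cols[28,32) = 4x4
Op 7 cut(1, 3): punch at orig (1,31); cuts so far [(1, 31), (2, 29)]; region rows[0,4) x cols[28,32) = 4x4
Op 8 cut(0, 0): punch at orig (0,28); cuts so far [(0, 28), (1, 31), (2, 29)]; region rows[0,4) x cols[28,32) = 4x4
Unfold 1 (reflect across v@28): 6 holes -> [(0, 27), (0, 28), (1, 24), (1, 31), (2, 26), (2, 29)]
Unfold 2 (reflect across v@24): 12 holes -> [(0, 19), (0, 20), (0, 27), (0, 28), (1, 16), (1, 23), (1, 24), (1, 31), (2, 18), (2, 21), (2, 26), (2, 29)]
Unfold 3 (reflect across h@4): 24 holes -> [(0, 19), (0, 20), (0, 27), (0, 28), (1, 16), (1, 23), (1, 24), (1, 31), (2, 18), (2, 21), (2, 26), (2, 29), (5, 18), (5, 21), (5, 26), (5, 29), (6, 16), (6, 23), (6, 24), (6, 31), (7, 19), (7, 20), (7, 27), (7, 28)]
Unfold 4 (reflect across h@8): 48 holes -> [(0, 19), (0, 20), (0, 27), (0, 28), (1, 16), (1, 23), (1, 24), (1, 31), (2, 18), (2, 21), (2, 26), (2, 29), (5, 18), (5, 21), (5, 26), (5, 29), (6, 16), (6, 23), (6, 24), (6, 31), (7, 19), (7, 20), (7, 27), (7, 28), (8, 19), (8, 20), (8, 27), (8, 28), (9, 16), (9, 23), (9, 24), (9, 31), (10, 18), (10, 21), (10, 26), (10, 29), (13, 18), (13, 21), (13, 26), (13, 29), (14, 16), (14, 23), (14, 24), (14, 31), (15, 19), (15, 20), (15, 27), (15, 28)]
Unfold 5 (reflect across v@16): 96 holes -> [(0, 3), (0, 4), (0, 11), (0, 12), (0, 19), (0, 20), (0, 27), (0, 28), (1, 0), (1, 7), (1, 8), (1, 15), (1, 16), (1, 23), (1, 24), (1, 31), (2, 2), (2, 5), (2, 10), (2, 13), (2, 18), (2, 21), (2, 26), (2, 29), (5, 2), (5, 5), (5, 10), (5, 13), (5, 18), (5, 21), (5, 26), (5, 29), (6, 0), (6, 7), (6, 8), (6, 15), (6, 16), (6, 23), (6, 24), (6, 31), (7, 3), (7, 4), (7, 11), (7, 12), (7, 19), (7, 20), (7, 27), (7, 28), (8, 3), (8, 4), (8, 11), (8, 12), (8, 19), (8, 20), (8, 27), (8, 28), (9, 0), (9, 7), (9, 8), (9, 15), (9, 16), (9, 23), (9, 24), (9, 31), (10, 2), (10, 5), (10, 10), (10, 13), (10, 18), (10, 21), (10, 26), (10, 29), (13, 2), (13, 5), (13, 10), (13, 13), (13, 18), (13, 21), (13, 26), (13, 29), (14, 0), (14, 7), (14, 8), (14, 15), (14, 16), (14, 23), (14, 24), (14, 31), (15, 3), (15, 4), (15, 11), (15, 12), (15, 19), (15, 20), (15, 27), (15, 28)]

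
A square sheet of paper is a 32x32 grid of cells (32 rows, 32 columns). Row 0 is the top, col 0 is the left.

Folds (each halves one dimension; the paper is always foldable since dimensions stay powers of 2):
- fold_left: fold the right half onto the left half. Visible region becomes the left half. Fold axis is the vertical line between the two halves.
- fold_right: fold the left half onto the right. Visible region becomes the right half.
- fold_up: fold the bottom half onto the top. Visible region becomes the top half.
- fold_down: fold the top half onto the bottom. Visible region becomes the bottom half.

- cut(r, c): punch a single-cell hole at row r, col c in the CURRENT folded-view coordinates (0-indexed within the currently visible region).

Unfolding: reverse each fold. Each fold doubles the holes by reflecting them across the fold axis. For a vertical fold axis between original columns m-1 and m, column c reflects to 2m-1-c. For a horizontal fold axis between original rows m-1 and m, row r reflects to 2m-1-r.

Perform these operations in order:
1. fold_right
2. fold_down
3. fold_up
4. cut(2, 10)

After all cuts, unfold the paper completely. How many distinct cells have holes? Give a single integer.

Op 1 fold_right: fold axis v@16; visible region now rows[0,32) x cols[16,32) = 32x16
Op 2 fold_down: fold axis h@16; visible region now rows[16,32) x cols[16,32) = 16x16
Op 3 fold_up: fold axis h@24; visible region now rows[16,24) x cols[16,32) = 8x16
Op 4 cut(2, 10): punch at orig (18,26); cuts so far [(18, 26)]; region rows[16,24) x cols[16,32) = 8x16
Unfold 1 (reflect across h@24): 2 holes -> [(18, 26), (29, 26)]
Unfold 2 (reflect across h@16): 4 holes -> [(2, 26), (13, 26), (18, 26), (29, 26)]
Unfold 3 (reflect across v@16): 8 holes -> [(2, 5), (2, 26), (13, 5), (13, 26), (18, 5), (18, 26), (29, 5), (29, 26)]

Answer: 8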